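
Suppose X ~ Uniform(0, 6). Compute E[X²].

Using the identity E[X²] = Var(X) + (E[X])²:
E[X] = 3
Var(X) = 3
E[X²] = 3 + (3)²
= 12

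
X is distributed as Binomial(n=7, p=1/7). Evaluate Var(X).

For X ~ Binomial(n=7, p=1/7):
Var(X) = \frac{6}{7}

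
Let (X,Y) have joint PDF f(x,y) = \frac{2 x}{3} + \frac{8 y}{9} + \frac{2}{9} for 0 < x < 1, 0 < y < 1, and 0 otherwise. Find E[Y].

E[Y] = ∫_0^1 ∫_0^1 y × f(x,y) dx dy
= \frac{31}{54}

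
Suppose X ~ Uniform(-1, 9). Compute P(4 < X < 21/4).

P(4 < X < 21/4) = ∫_{4}^{21/4} f(x) dx
where f(x) = \frac{1}{10}
= \frac{1}{8}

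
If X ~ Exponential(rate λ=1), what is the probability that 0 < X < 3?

P(0 < X < 3) = ∫_{0}^{3} f(x) dx
where f(x) = e^{- x}
= 1 - e^{-3}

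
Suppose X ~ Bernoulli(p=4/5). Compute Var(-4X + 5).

For X ~ Bernoulli(p=4/5):
Var(X) = \frac{4}{25}
Var(-4X + 5) = (-4)² × Var(X) = 16 × \frac{4}{25} = \frac{64}{25}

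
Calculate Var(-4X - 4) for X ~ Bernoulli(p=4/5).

For X ~ Bernoulli(p=4/5):
Var(X) = \frac{4}{25}
Var(-4X - 4) = (-4)² × Var(X) = 16 × \frac{4}{25} = \frac{64}{25}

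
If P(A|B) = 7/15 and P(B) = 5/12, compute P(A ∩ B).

By definition, P(A|B) = P(A ∩ B) / P(B)
So P(A ∩ B) = P(A|B) × P(B)
= 7/15 × 5/12
= 7/36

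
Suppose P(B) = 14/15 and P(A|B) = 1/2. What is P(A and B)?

By definition, P(A|B) = P(A ∩ B) / P(B)
So P(A ∩ B) = P(A|B) × P(B)
= 1/2 × 14/15
= 7/15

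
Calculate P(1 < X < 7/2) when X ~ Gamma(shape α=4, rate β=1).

P(1 < X < 7/2) = ∫_{1}^{7/2} f(x) dx
where f(x) = \frac{x^{3} e^{- x}}{6}
= - \frac{853}{48 e^{\frac{7}{2}}} + \frac{8}{3 e}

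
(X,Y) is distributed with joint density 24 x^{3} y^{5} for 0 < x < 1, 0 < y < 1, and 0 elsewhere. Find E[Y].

E[Y] = ∫_0^1 ∫_0^1 y × f(x,y) dx dy
= \frac{6}{7}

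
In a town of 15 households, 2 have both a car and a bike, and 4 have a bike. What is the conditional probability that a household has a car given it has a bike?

P(A ∩ B) = 2/15
P(B) = 4/15
P(A|B) = P(A ∩ B) / P(B) = (2/15) / (4/15) = 1/2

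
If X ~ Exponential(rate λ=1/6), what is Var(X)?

For X ~ Exponential(rate λ=1/6):
Var(X) = 36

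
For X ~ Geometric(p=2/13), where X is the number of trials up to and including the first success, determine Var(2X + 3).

For X ~ Geometric(p=2/13), where X is the number of trials up to and including the first success:
Var(X) = \frac{143}{4}
Var(2X + 3) = (2)² × Var(X) = 4 × \frac{143}{4} = 143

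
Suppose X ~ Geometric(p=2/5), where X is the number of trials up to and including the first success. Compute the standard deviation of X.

For X ~ Geometric(p=2/5), where X is the number of trials up to and including the first success:
Var(X) = \frac{15}{4}
SD(X) = √(Var(X)) = √(\frac{15}{4}) = \frac{\sqrt{15}}{2}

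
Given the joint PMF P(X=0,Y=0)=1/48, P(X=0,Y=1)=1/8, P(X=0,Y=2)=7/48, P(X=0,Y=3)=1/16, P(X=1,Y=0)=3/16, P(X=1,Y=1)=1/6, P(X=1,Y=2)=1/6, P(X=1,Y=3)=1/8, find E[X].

First find marginal of X:
P(X=0) = 17/48
P(X=1) = 31/48
E[X] = 0 × 17/48 + 1 × 31/48 = 31/48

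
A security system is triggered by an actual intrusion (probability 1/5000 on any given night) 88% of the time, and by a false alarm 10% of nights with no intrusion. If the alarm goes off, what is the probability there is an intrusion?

Let D = the rare event, + = positive/flagged.
P(D) = 1/5000
P(+|D) = 88/100 = 22/25
P(+|D') = 10/100 = 1/10
P(+) = P(+|D)P(D) + P(+|D')P(D')
     = \frac{22}{25} × \frac{1}{5000} + \frac{1}{10} × \frac{4999}{5000}
     = \frac{25039}{250000}
P(D|+) = P(+|D)P(D)/P(+) = \frac{44}{25039}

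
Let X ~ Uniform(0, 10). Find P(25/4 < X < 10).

P(25/4 < X < 10) = ∫_{25/4}^{10} f(x) dx
where f(x) = \frac{1}{10}
= \frac{3}{8}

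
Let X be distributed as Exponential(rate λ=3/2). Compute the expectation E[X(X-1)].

E[X(X-1)] = E[X² - X] = E[X²] - E[X]
E[X] = \frac{2}{3}
E[X²] = Var(X) + (E[X])² = \frac{4}{9} + (\frac{2}{3})² = \frac{8}{9}
E[X(X-1)] = \frac{8}{9} - \frac{2}{3} = \frac{2}{9}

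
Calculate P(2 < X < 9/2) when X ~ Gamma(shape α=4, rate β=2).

P(2 < X < 9/2) = ∫_{2}^{9/2} f(x) dx
where f(x) = \frac{8 x^{3} e^{- 2 x}}{3}
= \frac{-516 + 71 e^{5}}{3 e^{9}}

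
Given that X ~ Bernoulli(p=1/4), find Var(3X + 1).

For X ~ Bernoulli(p=1/4):
Var(X) = \frac{3}{16}
Var(3X + 1) = (3)² × Var(X) = 9 × \frac{3}{16} = \frac{27}{16}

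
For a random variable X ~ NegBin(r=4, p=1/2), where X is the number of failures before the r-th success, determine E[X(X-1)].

E[X(X-1)] = E[X² - X] = E[X²] - E[X]
E[X] = 4
E[X²] = Var(X) + (E[X])² = 8 + (4)² = 24
E[X(X-1)] = 24 - 4 = 20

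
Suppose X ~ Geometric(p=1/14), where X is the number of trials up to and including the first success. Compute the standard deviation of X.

For X ~ Geometric(p=1/14), where X is the number of trials up to and including the first success:
Var(X) = 182
SD(X) = √(Var(X)) = √(182) = \sqrt{182}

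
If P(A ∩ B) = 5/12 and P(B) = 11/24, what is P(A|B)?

P(A|B) = P(A ∩ B) / P(B)
= (5/12) / (11/24)
= 10/11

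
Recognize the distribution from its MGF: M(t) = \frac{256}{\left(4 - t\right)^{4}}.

The MGF M(t) = \frac{256}{\left(4 - t\right)^{4}} is the standard form for the Gamma distribution.
Comparing with the known MGF formula identifies: Gamma(shape α=4, rate β=4)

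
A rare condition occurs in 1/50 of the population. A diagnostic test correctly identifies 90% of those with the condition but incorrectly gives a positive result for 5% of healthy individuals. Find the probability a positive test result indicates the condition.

Let D = the rare event, + = positive/flagged.
P(D) = 1/50
P(+|D) = 90/100 = 9/10
P(+|D') = 5/100 = 1/20
P(+) = P(+|D)P(D) + P(+|D')P(D')
     = \frac{9}{10} × \frac{1}{50} + \frac{1}{20} × \frac{49}{50}
     = \frac{67}{1000}
P(D|+) = P(+|D)P(D)/P(+) = \frac{18}{67}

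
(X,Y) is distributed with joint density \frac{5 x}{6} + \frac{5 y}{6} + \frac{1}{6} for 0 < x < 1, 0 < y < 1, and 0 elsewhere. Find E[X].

E[X] = ∫_0^1 ∫_0^1 x × f(x,y) dy dx
= ∫_0^1 ∫_0^1 x × (\frac{5 x}{6} + \frac{5 y}{6} + \frac{1}{6}) dy dx
= \frac{41}{72}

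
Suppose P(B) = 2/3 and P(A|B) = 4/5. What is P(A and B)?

By definition, P(A|B) = P(A ∩ B) / P(B)
So P(A ∩ B) = P(A|B) × P(B)
= 4/5 × 2/3
= 8/15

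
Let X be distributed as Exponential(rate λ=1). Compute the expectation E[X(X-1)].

E[X(X-1)] = E[X² - X] = E[X²] - E[X]
E[X] = 1
E[X²] = Var(X) + (E[X])² = 1 + (1)² = 2
E[X(X-1)] = 2 - 1 = 1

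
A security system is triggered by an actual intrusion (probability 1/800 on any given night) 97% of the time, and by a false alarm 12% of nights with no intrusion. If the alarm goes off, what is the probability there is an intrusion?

Let D = the rare event, + = positive/flagged.
P(D) = 1/800
P(+|D) = 97/100
P(+|D') = 12/100 = 3/25
P(+) = P(+|D)P(D) + P(+|D')P(D')
     = \frac{97}{100} × \frac{1}{800} + \frac{3}{25} × \frac{799}{800}
     = \frac{1937}{16000}
P(D|+) = P(+|D)P(D)/P(+) = \frac{97}{9685}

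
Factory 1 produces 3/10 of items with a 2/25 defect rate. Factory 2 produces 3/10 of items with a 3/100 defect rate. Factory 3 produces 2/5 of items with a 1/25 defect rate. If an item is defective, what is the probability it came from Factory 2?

Using Bayes' theorem:
P(F1) = 3/10, P(D|F1) = 2/25
P(F2) = 3/10, P(D|F2) = 3/100
P(F3) = 2/5, P(D|F3) = 1/25
P(D) = P(D|F1)P(F1) + P(D|F2)P(F2) + P(D|F3)P(F3)
     = \frac{49}{1000}
P(F2|D) = P(D|F2)P(F2) / P(D)
= \frac{9}{49}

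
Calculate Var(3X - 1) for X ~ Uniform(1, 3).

For X ~ Uniform(1, 3):
Var(X) = \frac{1}{3}
Var(3X - 1) = (3)² × Var(X) = 9 × \frac{1}{3} = 3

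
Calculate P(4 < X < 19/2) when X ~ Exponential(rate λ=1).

P(4 < X < 19/2) = ∫_{4}^{19/2} f(x) dx
where f(x) = e^{- x}
= - \frac{1}{e^{\frac{19}{2}}} + e^{-4}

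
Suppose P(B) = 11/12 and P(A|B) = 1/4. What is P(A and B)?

By definition, P(A|B) = P(A ∩ B) / P(B)
So P(A ∩ B) = P(A|B) × P(B)
= 1/4 × 11/12
= 11/48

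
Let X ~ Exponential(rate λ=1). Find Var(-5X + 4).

For X ~ Exponential(rate λ=1):
Var(X) = 1
Var(-5X + 4) = (-5)² × Var(X) = 25 × 1 = 25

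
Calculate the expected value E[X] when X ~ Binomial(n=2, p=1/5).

For X ~ Binomial(n=2, p=1/5), the expected value is:
E[X] = \frac{2}{5}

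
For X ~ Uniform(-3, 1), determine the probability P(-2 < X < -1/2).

P(-2 < X < -1/2) = ∫_{-2}^{-1/2} f(x) dx
where f(x) = \frac{1}{4}
= \frac{3}{8}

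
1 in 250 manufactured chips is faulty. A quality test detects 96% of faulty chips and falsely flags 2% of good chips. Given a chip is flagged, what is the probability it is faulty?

Let D = the rare event, + = positive/flagged.
P(D) = 1/250
P(+|D) = 96/100 = 24/25
P(+|D') = 2/100 = 1/50
P(+) = P(+|D)P(D) + P(+|D')P(D')
     = \frac{24}{25} × \frac{1}{250} + \frac{1}{50} × \frac{249}{250}
     = \frac{297}{12500}
P(D|+) = P(+|D)P(D)/P(+) = \frac{16}{99}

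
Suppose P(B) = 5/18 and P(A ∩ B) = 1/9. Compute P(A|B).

P(A|B) = P(A ∩ B) / P(B)
= (1/9) / (5/18)
= 2/5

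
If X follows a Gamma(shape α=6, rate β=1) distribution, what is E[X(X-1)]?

E[X(X-1)] = E[X² - X] = E[X²] - E[X]
E[X] = 6
E[X²] = Var(X) + (E[X])² = 6 + (6)² = 42
E[X(X-1)] = 42 - 6 = 36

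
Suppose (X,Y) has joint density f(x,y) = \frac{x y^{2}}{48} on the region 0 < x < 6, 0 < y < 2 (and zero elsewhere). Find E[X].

f_X(x) = ∫_0^2 \frac{x y^{2}}{48} dy = \frac{x}{18}
E[X] = ∫_0^6 x × (\frac{x}{18}) dx = 4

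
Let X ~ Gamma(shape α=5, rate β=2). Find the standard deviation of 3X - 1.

For X ~ Gamma(shape α=5, rate β=2):
Var(X) = \frac{5}{4}
SD(X) = √(Var(X)) = √(\frac{5}{4}) = \frac{\sqrt{5}}{2}
SD(3X - 1) = |3| × SD(X) = 3 × \frac{\sqrt{5}}{2} = \frac{3 \sqrt{5}}{2}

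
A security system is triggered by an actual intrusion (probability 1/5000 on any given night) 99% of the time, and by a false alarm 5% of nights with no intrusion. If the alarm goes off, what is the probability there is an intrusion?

Let D = the rare event, + = positive/flagged.
P(D) = 1/5000
P(+|D) = 99/100
P(+|D') = 5/100 = 1/20
P(+) = P(+|D)P(D) + P(+|D')P(D')
     = \frac{99}{100} × \frac{1}{5000} + \frac{1}{20} × \frac{4999}{5000}
     = \frac{12547}{250000}
P(D|+) = P(+|D)P(D)/P(+) = \frac{99}{25094}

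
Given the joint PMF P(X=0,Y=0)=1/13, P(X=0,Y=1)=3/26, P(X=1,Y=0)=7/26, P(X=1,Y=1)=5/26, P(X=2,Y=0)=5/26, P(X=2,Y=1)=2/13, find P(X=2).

P(X=2) = P(X=2,Y=0) + P(X=2,Y=1)
= 5/26 + 2/13
= 9/26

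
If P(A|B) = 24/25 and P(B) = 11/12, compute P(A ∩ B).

By definition, P(A|B) = P(A ∩ B) / P(B)
So P(A ∩ B) = P(A|B) × P(B)
= 24/25 × 11/12
= 22/25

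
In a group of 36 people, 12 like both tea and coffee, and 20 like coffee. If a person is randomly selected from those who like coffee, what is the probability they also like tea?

P(A ∩ B) = 12/36 = 1/3
P(B) = 20/36 = 5/9
P(A|B) = P(A ∩ B) / P(B) = (1/3) / (5/9) = 3/5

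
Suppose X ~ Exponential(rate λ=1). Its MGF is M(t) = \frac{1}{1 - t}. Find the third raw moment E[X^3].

To find E[X^3], compute M^(3)(0):
M^(1)(t) = \frac{1}{\left(1 - t\right)^{2}}
M^(2)(t) = \frac{2}{\left(1 - t\right)^{3}}
M^(3)(t) = \frac{6}{\left(1 - t\right)^{4}}
M^(3)(0) = 6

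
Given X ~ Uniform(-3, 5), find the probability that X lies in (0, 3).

P(0 < X < 3) = ∫_{0}^{3} f(x) dx
where f(x) = \frac{1}{8}
= \frac{3}{8}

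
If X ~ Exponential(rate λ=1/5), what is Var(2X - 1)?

For X ~ Exponential(rate λ=1/5):
Var(X) = 25
Var(2X - 1) = (2)² × Var(X) = 4 × 25 = 100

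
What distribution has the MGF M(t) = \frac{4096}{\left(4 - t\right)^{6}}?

The MGF M(t) = \frac{4096}{\left(4 - t\right)^{6}} is the standard form for the Gamma distribution.
Comparing with the known MGF formula identifies: Gamma(shape α=6, rate β=4)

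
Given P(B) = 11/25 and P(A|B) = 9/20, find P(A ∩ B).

By definition, P(A|B) = P(A ∩ B) / P(B)
So P(A ∩ B) = P(A|B) × P(B)
= 9/20 × 11/25
= 99/500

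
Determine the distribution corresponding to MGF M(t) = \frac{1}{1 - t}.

The MGF M(t) = \frac{1}{1 - t} is the standard form for the Exponential distribution.
Comparing with the known MGF formula identifies: Exponential(rate λ=1)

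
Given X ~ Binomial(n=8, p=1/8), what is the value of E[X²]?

Using the identity E[X²] = Var(X) + (E[X])²:
E[X] = 1
Var(X) = \frac{7}{8}
E[X²] = \frac{7}{8} + (1)²
= \frac{15}{8}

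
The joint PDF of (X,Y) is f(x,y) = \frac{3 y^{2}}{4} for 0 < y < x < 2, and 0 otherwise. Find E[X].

f_X(x) = ∫_0^x \frac{3 y^{2}}{4} dy = \frac{x^{3}}{4}
E[X] = ∫_0^2 x × (\frac{x^{3}}{4}) dx = \frac{8}{5}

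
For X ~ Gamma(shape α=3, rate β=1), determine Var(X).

For X ~ Gamma(shape α=3, rate β=1):
Var(X) = 3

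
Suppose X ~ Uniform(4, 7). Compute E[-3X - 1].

For X ~ Uniform(4, 7):
E[X] = \frac{11}{2}
E[-3X - 1] = -3 × E[X] - 1 = - \frac{35}{2}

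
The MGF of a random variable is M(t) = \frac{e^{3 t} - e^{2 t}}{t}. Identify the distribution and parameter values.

The MGF M(t) = \frac{e^{3 t} - e^{2 t}}{t} is the standard form for the Uniform distribution.
Comparing with the known MGF formula identifies: Uniform(2, 3)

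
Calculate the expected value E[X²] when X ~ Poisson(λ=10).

Using the identity E[X²] = Var(X) + (E[X])²:
E[X] = 10
Var(X) = 10
E[X²] = 10 + (10)²
= 110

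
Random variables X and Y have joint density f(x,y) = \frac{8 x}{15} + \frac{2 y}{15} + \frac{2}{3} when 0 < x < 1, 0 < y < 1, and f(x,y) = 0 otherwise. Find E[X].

E[X] = ∫_0^1 ∫_0^1 x × f(x,y) dy dx
= ∫_0^1 ∫_0^1 x × (\frac{8 x}{15} + \frac{2 y}{15} + \frac{2}{3}) dy dx
= \frac{49}{90}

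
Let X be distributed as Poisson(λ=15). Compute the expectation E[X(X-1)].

E[X(X-1)] = E[X² - X] = E[X²] - E[X]
E[X] = 15
E[X²] = Var(X) + (E[X])² = 15 + (15)² = 240
E[X(X-1)] = 240 - 15 = 225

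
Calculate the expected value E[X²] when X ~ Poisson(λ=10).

Using the identity E[X²] = Var(X) + (E[X])²:
E[X] = 10
Var(X) = 10
E[X²] = 10 + (10)²
= 110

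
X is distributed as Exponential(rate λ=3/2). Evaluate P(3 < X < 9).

P(3 < X < 9) = ∫_{3}^{9} f(x) dx
where f(x) = \frac{3 e^{- \frac{3 x}{2}}}{2}
= - \frac{1 - e^{9}}{e^{\frac{27}{2}}}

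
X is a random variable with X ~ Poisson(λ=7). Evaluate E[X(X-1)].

E[X(X-1)] = E[X² - X] = E[X²] - E[X]
E[X] = 7
E[X²] = Var(X) + (E[X])² = 7 + (7)² = 56
E[X(X-1)] = 56 - 7 = 49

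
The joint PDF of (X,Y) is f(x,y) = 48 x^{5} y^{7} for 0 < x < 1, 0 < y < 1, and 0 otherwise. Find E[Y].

E[Y] = ∫_0^1 ∫_0^1 y × f(x,y) dx dy
= \frac{8}{9}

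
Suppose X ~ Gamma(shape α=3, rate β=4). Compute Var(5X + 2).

For X ~ Gamma(shape α=3, rate β=4):
Var(X) = \frac{3}{16}
Var(5X + 2) = (5)² × Var(X) = 25 × \frac{3}{16} = \frac{75}{16}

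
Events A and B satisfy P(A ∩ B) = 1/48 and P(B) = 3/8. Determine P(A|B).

P(A|B) = P(A ∩ B) / P(B)
= (1/48) / (3/8)
= 1/18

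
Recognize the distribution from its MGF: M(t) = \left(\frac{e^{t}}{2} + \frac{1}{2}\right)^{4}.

The MGF M(t) = \left(\frac{e^{t}}{2} + \frac{1}{2}\right)^{4} is the standard form for the Binomial distribution.
Comparing with the known MGF formula identifies: Binomial(n=4, p=1/2)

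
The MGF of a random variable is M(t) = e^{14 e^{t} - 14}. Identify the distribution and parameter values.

The MGF M(t) = e^{14 e^{t} - 14} is the standard form for the Poisson distribution.
Comparing with the known MGF formula identifies: Poisson(λ=14)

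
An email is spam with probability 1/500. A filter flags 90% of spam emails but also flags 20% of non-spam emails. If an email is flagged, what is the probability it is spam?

Let D = the rare event, + = positive/flagged.
P(D) = 1/500
P(+|D) = 90/100 = 9/10
P(+|D') = 20/100 = 1/5
P(+) = P(+|D)P(D) + P(+|D')P(D')
     = \frac{9}{10} × \frac{1}{500} + \frac{1}{5} × \frac{499}{500}
     = \frac{1007}{5000}
P(D|+) = P(+|D)P(D)/P(+) = \frac{9}{1007}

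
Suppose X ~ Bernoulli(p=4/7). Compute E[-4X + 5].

For X ~ Bernoulli(p=4/7):
E[X] = \frac{4}{7}
E[-4X + 5] = -4 × E[X] + 5 = \frac{19}{7}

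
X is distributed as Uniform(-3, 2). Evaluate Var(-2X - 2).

For X ~ Uniform(-3, 2):
Var(X) = \frac{25}{12}
Var(-2X - 2) = (-2)² × Var(X) = 4 × \frac{25}{12} = \frac{25}{3}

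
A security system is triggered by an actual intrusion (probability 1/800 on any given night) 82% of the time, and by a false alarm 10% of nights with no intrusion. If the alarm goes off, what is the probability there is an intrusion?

Let D = the rare event, + = positive/flagged.
P(D) = 1/800
P(+|D) = 82/100 = 41/50
P(+|D') = 10/100 = 1/10
P(+) = P(+|D)P(D) + P(+|D')P(D')
     = \frac{41}{50} × \frac{1}{800} + \frac{1}{10} × \frac{799}{800}
     = \frac{1009}{10000}
P(D|+) = P(+|D)P(D)/P(+) = \frac{41}{4036}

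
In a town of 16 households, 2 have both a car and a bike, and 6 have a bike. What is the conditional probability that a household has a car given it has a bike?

P(A ∩ B) = 2/16 = 1/8
P(B) = 6/16 = 3/8
P(A|B) = P(A ∩ B) / P(B) = (1/8) / (3/8) = 1/3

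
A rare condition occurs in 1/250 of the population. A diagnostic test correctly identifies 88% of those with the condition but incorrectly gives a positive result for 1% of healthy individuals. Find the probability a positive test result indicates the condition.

Let D = the rare event, + = positive/flagged.
P(D) = 1/250
P(+|D) = 88/100 = 22/25
P(+|D') = 1/100
P(+) = P(+|D)P(D) + P(+|D')P(D')
     = \frac{22}{25} × \frac{1}{250} + \frac{1}{100} × \frac{249}{250}
     = \frac{337}{25000}
P(D|+) = P(+|D)P(D)/P(+) = \frac{88}{337}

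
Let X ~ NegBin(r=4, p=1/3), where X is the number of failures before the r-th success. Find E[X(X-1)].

E[X(X-1)] = E[X² - X] = E[X²] - E[X]
E[X] = 8
E[X²] = Var(X) + (E[X])² = 24 + (8)² = 88
E[X(X-1)] = 88 - 8 = 80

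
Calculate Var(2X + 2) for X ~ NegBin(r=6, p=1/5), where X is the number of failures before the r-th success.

For X ~ NegBin(r=6, p=1/5), where X is the number of failures before the r-th success:
Var(X) = 120
Var(2X + 2) = (2)² × Var(X) = 4 × 120 = 480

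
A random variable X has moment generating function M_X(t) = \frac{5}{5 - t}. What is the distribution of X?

The MGF M(t) = \frac{5}{5 - t} is the standard form for the Exponential distribution.
Comparing with the known MGF formula identifies: Exponential(rate λ=5)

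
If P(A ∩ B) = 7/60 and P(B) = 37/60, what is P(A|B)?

P(A|B) = P(A ∩ B) / P(B)
= (7/60) / (37/60)
= 7/37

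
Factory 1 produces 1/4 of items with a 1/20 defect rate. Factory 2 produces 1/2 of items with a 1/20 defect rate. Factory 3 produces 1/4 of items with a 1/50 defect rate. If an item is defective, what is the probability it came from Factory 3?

Using Bayes' theorem:
P(F1) = 1/4, P(D|F1) = 1/20
P(F2) = 1/2, P(D|F2) = 1/20
P(F3) = 1/4, P(D|F3) = 1/50
P(D) = P(D|F1)P(F1) + P(D|F2)P(F2) + P(D|F3)P(F3)
     = \frac{17}{400}
P(F3|D) = P(D|F3)P(F3) / P(D)
= \frac{2}{17}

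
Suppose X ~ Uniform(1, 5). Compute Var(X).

For X ~ Uniform(1, 5):
Var(X) = \frac{4}{3}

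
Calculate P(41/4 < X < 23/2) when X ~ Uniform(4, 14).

P(41/4 < X < 23/2) = ∫_{41/4}^{23/2} f(x) dx
where f(x) = \frac{1}{10}
= \frac{1}{8}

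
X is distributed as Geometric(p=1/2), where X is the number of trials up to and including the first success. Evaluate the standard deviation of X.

For X ~ Geometric(p=1/2), where X is the number of trials up to and including the first success:
Var(X) = 2
SD(X) = √(Var(X)) = √(2) = \sqrt{2}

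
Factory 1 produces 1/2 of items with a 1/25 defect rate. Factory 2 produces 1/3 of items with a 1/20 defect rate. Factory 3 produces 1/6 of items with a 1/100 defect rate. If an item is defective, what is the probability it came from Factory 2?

Using Bayes' theorem:
P(F1) = 1/2, P(D|F1) = 1/25
P(F2) = 1/3, P(D|F2) = 1/20
P(F3) = 1/6, P(D|F3) = 1/100
P(D) = P(D|F1)P(F1) + P(D|F2)P(F2) + P(D|F3)P(F3)
     = \frac{23}{600}
P(F2|D) = P(D|F2)P(F2) / P(D)
= \frac{10}{23}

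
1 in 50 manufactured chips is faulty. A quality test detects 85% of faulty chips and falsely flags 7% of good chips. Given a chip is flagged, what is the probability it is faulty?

Let D = the rare event, + = positive/flagged.
P(D) = 1/50
P(+|D) = 85/100 = 17/20
P(+|D') = 7/100
P(+) = P(+|D)P(D) + P(+|D')P(D')
     = \frac{17}{20} × \frac{1}{50} + \frac{7}{100} × \frac{49}{50}
     = \frac{107}{1250}
P(D|+) = P(+|D)P(D)/P(+) = \frac{85}{428}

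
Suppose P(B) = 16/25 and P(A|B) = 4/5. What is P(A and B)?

By definition, P(A|B) = P(A ∩ B) / P(B)
So P(A ∩ B) = P(A|B) × P(B)
= 4/5 × 16/25
= 64/125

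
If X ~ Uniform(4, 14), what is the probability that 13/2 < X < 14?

P(13/2 < X < 14) = ∫_{13/2}^{14} f(x) dx
where f(x) = \frac{1}{10}
= \frac{3}{4}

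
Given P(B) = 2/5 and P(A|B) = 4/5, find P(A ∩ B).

By definition, P(A|B) = P(A ∩ B) / P(B)
So P(A ∩ B) = P(A|B) × P(B)
= 4/5 × 2/5
= 8/25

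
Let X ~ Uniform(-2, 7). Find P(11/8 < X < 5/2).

P(11/8 < X < 5/2) = ∫_{11/8}^{5/2} f(x) dx
where f(x) = \frac{1}{9}
= \frac{1}{8}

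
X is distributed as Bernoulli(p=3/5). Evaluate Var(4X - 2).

For X ~ Bernoulli(p=3/5):
Var(X) = \frac{6}{25}
Var(4X - 2) = (4)² × Var(X) = 16 × \frac{6}{25} = \frac{96}{25}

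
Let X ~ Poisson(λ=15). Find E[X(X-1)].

E[X(X-1)] = E[X² - X] = E[X²] - E[X]
E[X] = 15
E[X²] = Var(X) + (E[X])² = 15 + (15)² = 240
E[X(X-1)] = 240 - 15 = 225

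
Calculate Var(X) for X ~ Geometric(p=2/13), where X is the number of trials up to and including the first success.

For X ~ Geometric(p=2/13), where X is the number of trials up to and including the first success:
Var(X) = \frac{143}{4}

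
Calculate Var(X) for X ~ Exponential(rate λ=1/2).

For X ~ Exponential(rate λ=1/2):
Var(X) = 4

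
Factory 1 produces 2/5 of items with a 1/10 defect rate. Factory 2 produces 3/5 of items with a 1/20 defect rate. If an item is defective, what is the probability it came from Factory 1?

Using Bayes' theorem:
P(F1) = 2/5, P(D|F1) = 1/10
P(F2) = 3/5, P(D|F2) = 1/20
P(D) = P(D|F1)P(F1) + P(D|F2)P(F2)
     = \frac{7}{100}
P(F1|D) = P(D|F1)P(F1) / P(D)
= \frac{4}{7}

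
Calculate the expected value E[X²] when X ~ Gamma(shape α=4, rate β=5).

Using the identity E[X²] = Var(X) + (E[X])²:
E[X] = \frac{4}{5}
Var(X) = \frac{4}{25}
E[X²] = \frac{4}{25} + (\frac{4}{5})²
= \frac{4}{5}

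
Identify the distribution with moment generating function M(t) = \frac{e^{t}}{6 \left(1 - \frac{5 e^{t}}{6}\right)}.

The MGF M(t) = \frac{e^{t}}{6 \left(1 - \frac{5 e^{t}}{6}\right)} is the standard form for the Geometric distribution.
Comparing with the known MGF formula identifies: Geometric(p=1/6), X = trial number of first success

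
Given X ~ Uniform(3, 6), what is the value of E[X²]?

Using the identity E[X²] = Var(X) + (E[X])²:
E[X] = \frac{9}{2}
Var(X) = \frac{3}{4}
E[X²] = \frac{3}{4} + (\frac{9}{2})²
= 21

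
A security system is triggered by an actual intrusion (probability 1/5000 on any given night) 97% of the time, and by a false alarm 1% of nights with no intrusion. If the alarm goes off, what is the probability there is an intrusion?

Let D = the rare event, + = positive/flagged.
P(D) = 1/5000
P(+|D) = 97/100
P(+|D') = 1/100
P(+) = P(+|D)P(D) + P(+|D')P(D')
     = \frac{97}{100} × \frac{1}{5000} + \frac{1}{100} × \frac{4999}{5000}
     = \frac{637}{62500}
P(D|+) = P(+|D)P(D)/P(+) = \frac{97}{5096}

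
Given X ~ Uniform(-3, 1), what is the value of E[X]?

For X ~ Uniform(-3, 1), the expected value is:
E[X] = -1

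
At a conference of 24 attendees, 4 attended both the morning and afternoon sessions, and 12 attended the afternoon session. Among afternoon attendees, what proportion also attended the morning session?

P(A ∩ B) = 4/24 = 1/6
P(B) = 12/24 = 1/2
P(A|B) = P(A ∩ B) / P(B) = (1/6) / (1/2) = 1/3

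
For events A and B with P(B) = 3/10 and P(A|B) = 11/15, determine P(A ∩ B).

By definition, P(A|B) = P(A ∩ B) / P(B)
So P(A ∩ B) = P(A|B) × P(B)
= 11/15 × 3/10
= 11/50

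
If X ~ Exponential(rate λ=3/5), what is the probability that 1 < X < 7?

P(1 < X < 7) = ∫_{1}^{7} f(x) dx
where f(x) = \frac{3 e^{- \frac{3 x}{5}}}{5}
= - \frac{1 - e^{\frac{18}{5}}}{e^{\frac{21}{5}}}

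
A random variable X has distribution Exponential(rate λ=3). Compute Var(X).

For X ~ Exponential(rate λ=3):
Var(X) = \frac{1}{9}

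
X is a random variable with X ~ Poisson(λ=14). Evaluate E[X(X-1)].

E[X(X-1)] = E[X² - X] = E[X²] - E[X]
E[X] = 14
E[X²] = Var(X) + (E[X])² = 14 + (14)² = 210
E[X(X-1)] = 210 - 14 = 196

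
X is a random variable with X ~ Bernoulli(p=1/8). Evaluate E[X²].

Using the identity E[X²] = Var(X) + (E[X])²:
E[X] = \frac{1}{8}
Var(X) = \frac{7}{64}
E[X²] = \frac{7}{64} + (\frac{1}{8})²
= \frac{1}{8}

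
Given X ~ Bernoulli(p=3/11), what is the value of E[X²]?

Using the identity E[X²] = Var(X) + (E[X])²:
E[X] = \frac{3}{11}
Var(X) = \frac{24}{121}
E[X²] = \frac{24}{121} + (\frac{3}{11})²
= \frac{3}{11}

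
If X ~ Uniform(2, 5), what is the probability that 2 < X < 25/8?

P(2 < X < 25/8) = ∫_{2}^{25/8} f(x) dx
where f(x) = \frac{1}{3}
= \frac{3}{8}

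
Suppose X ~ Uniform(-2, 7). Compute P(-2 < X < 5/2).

P(-2 < X < 5/2) = ∫_{-2}^{5/2} f(x) dx
where f(x) = \frac{1}{9}
= \frac{1}{2}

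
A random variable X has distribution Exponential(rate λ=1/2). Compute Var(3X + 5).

For X ~ Exponential(rate λ=1/2):
Var(X) = 4
Var(3X + 5) = (3)² × Var(X) = 9 × 4 = 36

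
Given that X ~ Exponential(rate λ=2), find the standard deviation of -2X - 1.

For X ~ Exponential(rate λ=2):
Var(X) = \frac{1}{4}
SD(X) = √(Var(X)) = √(\frac{1}{4}) = \frac{1}{2}
SD(-2X - 1) = |-2| × SD(X) = 2 × \frac{1}{2} = 1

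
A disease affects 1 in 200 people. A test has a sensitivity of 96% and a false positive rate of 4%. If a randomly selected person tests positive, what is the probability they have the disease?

Let D = the rare event, + = positive/flagged.
P(D) = 1/200
P(+|D) = 96/100 = 24/25
P(+|D') = 4/100 = 1/25
P(+) = P(+|D)P(D) + P(+|D')P(D')
     = \frac{24}{25} × \frac{1}{200} + \frac{1}{25} × \frac{199}{200}
     = \frac{223}{5000}
P(D|+) = P(+|D)P(D)/P(+) = \frac{24}{223}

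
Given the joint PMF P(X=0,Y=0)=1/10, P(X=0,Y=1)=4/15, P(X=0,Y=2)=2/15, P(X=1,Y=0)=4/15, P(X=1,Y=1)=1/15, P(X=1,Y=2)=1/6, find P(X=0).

P(X=0) = P(X=0,Y=0) + P(X=0,Y=1) + P(X=0,Y=2)
= 1/10 + 4/15 + 2/15
= 1/2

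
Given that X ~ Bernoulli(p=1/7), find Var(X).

For X ~ Bernoulli(p=1/7):
Var(X) = \frac{6}{49}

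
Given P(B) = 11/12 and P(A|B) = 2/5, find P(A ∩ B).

By definition, P(A|B) = P(A ∩ B) / P(B)
So P(A ∩ B) = P(A|B) × P(B)
= 2/5 × 11/12
= 11/30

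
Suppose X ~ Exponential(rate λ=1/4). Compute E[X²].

Using the identity E[X²] = Var(X) + (E[X])²:
E[X] = 4
Var(X) = 16
E[X²] = 16 + (4)²
= 32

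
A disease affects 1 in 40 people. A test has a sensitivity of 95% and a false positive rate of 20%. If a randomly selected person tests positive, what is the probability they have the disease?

Let D = the rare event, + = positive/flagged.
P(D) = 1/40
P(+|D) = 95/100 = 19/20
P(+|D') = 20/100 = 1/5
P(+) = P(+|D)P(D) + P(+|D')P(D')
     = \frac{19}{20} × \frac{1}{40} + \frac{1}{5} × \frac{39}{40}
     = \frac{7}{32}
P(D|+) = P(+|D)P(D)/P(+) = \frac{19}{175}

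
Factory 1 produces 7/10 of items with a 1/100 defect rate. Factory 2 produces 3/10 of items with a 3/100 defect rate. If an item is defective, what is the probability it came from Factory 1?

Using Bayes' theorem:
P(F1) = 7/10, P(D|F1) = 1/100
P(F2) = 3/10, P(D|F2) = 3/100
P(D) = P(D|F1)P(F1) + P(D|F2)P(F2)
     = \frac{2}{125}
P(F1|D) = P(D|F1)P(F1) / P(D)
= \frac{7}{16}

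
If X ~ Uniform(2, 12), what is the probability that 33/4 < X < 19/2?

P(33/4 < X < 19/2) = ∫_{33/4}^{19/2} f(x) dx
where f(x) = \frac{1}{10}
= \frac{1}{8}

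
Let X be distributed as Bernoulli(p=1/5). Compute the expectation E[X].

For X ~ Bernoulli(p=1/5), the expected value is:
E[X] = \frac{1}{5}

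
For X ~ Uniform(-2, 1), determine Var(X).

For X ~ Uniform(-2, 1):
Var(X) = \frac{3}{4}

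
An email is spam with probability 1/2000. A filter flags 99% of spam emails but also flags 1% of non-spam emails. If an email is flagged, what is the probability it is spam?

Let D = the rare event, + = positive/flagged.
P(D) = 1/2000
P(+|D) = 99/100
P(+|D') = 1/100
P(+) = P(+|D)P(D) + P(+|D')P(D')
     = \frac{99}{100} × \frac{1}{2000} + \frac{1}{100} × \frac{1999}{2000}
     = \frac{1049}{100000}
P(D|+) = P(+|D)P(D)/P(+) = \frac{99}{2098}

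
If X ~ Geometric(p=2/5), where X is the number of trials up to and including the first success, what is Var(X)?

For X ~ Geometric(p=2/5), where X is the number of trials up to and including the first success:
Var(X) = \frac{15}{4}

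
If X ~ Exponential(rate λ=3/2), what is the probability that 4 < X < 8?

P(4 < X < 8) = ∫_{4}^{8} f(x) dx
where f(x) = \frac{3 e^{- \frac{3 x}{2}}}{2}
= - \frac{1 - e^{6}}{e^{12}}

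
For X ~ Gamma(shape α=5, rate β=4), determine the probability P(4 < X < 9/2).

P(4 < X < 9/2) = ∫_{4}^{9/2} f(x) dx
where f(x) = \frac{128 x^{4} e^{- 4 x}}{3}
= \frac{-16581 + 10675 e^{2}}{3 e^{18}}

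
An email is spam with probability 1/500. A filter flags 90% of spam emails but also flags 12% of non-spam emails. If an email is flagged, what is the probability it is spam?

Let D = the rare event, + = positive/flagged.
P(D) = 1/500
P(+|D) = 90/100 = 9/10
P(+|D') = 12/100 = 3/25
P(+) = P(+|D)P(D) + P(+|D')P(D')
     = \frac{9}{10} × \frac{1}{500} + \frac{3}{25} × \frac{499}{500}
     = \frac{3039}{25000}
P(D|+) = P(+|D)P(D)/P(+) = \frac{15}{1013}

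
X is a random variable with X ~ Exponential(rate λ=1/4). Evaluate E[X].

For X ~ Exponential(rate λ=1/4), the expected value is:
E[X] = 4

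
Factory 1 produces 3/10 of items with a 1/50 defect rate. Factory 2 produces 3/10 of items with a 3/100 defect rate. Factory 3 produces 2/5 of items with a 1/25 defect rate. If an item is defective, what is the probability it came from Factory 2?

Using Bayes' theorem:
P(F1) = 3/10, P(D|F1) = 1/50
P(F2) = 3/10, P(D|F2) = 3/100
P(F3) = 2/5, P(D|F3) = 1/25
P(D) = P(D|F1)P(F1) + P(D|F2)P(F2) + P(D|F3)P(F3)
     = \frac{31}{1000}
P(F2|D) = P(D|F2)P(F2) / P(D)
= \frac{9}{31}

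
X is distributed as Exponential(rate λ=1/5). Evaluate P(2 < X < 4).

P(2 < X < 4) = ∫_{2}^{4} f(x) dx
where f(x) = \frac{e^{- \frac{x}{5}}}{5}
= - \frac{1 - e^{\frac{2}{5}}}{e^{\frac{4}{5}}}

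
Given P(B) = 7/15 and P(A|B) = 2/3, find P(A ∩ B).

By definition, P(A|B) = P(A ∩ B) / P(B)
So P(A ∩ B) = P(A|B) × P(B)
= 2/3 × 7/15
= 14/45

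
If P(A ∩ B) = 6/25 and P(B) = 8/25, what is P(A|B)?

P(A|B) = P(A ∩ B) / P(B)
= (6/25) / (8/25)
= 3/4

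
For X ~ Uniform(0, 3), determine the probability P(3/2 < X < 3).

P(3/2 < X < 3) = ∫_{3/2}^{3} f(x) dx
where f(x) = \frac{1}{3}
= \frac{1}{2}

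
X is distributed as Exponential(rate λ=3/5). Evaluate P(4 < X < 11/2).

P(4 < X < 11/2) = ∫_{4}^{11/2} f(x) dx
where f(x) = \frac{3 e^{- \frac{3 x}{5}}}{5}
= - \frac{1}{e^{\frac{33}{10}}} + e^{- \frac{12}{5}}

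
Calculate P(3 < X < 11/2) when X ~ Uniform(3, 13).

P(3 < X < 11/2) = ∫_{3}^{11/2} f(x) dx
where f(x) = \frac{1}{10}
= \frac{1}{4}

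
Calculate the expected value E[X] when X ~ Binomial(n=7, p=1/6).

For X ~ Binomial(n=7, p=1/6), the expected value is:
E[X] = \frac{7}{6}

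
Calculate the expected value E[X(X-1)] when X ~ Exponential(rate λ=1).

E[X(X-1)] = E[X² - X] = E[X²] - E[X]
E[X] = 1
E[X²] = Var(X) + (E[X])² = 1 + (1)² = 2
E[X(X-1)] = 2 - 1 = 1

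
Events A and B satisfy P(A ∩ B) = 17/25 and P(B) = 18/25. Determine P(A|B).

P(A|B) = P(A ∩ B) / P(B)
= (17/25) / (18/25)
= 17/18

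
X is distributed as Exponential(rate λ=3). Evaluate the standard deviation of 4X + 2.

For X ~ Exponential(rate λ=3):
Var(X) = \frac{1}{9}
SD(X) = √(Var(X)) = √(\frac{1}{9}) = \frac{1}{3}
SD(4X + 2) = |4| × SD(X) = 4 × \frac{1}{3} = \frac{4}{3}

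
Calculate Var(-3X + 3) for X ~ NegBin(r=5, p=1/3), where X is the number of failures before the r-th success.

For X ~ NegBin(r=5, p=1/3), where X is the number of failures before the r-th success:
Var(X) = 30
Var(-3X + 3) = (-3)² × Var(X) = 9 × 30 = 270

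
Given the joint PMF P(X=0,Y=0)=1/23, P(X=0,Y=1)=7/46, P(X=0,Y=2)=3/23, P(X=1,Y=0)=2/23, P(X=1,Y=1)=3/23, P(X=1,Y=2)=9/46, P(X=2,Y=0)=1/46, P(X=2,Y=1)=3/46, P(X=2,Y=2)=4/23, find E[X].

First find marginal of X:
P(X=0) = 15/46
P(X=1) = 19/46
P(X=2) = 6/23
E[X] = 0 × 15/46 + 1 × 19/46 + 2 × 6/23 = 43/46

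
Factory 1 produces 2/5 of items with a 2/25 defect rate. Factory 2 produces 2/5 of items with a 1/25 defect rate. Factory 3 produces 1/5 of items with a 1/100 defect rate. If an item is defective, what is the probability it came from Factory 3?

Using Bayes' theorem:
P(F1) = 2/5, P(D|F1) = 2/25
P(F2) = 2/5, P(D|F2) = 1/25
P(F3) = 1/5, P(D|F3) = 1/100
P(D) = P(D|F1)P(F1) + P(D|F2)P(F2) + P(D|F3)P(F3)
     = \frac{1}{20}
P(F3|D) = P(D|F3)P(F3) / P(D)
= \frac{1}{25}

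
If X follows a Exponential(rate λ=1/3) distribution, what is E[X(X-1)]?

E[X(X-1)] = E[X² - X] = E[X²] - E[X]
E[X] = 3
E[X²] = Var(X) + (E[X])² = 9 + (3)² = 18
E[X(X-1)] = 18 - 3 = 15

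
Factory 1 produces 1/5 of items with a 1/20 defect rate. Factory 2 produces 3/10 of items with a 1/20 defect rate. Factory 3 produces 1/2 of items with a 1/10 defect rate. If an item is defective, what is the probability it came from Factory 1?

Using Bayes' theorem:
P(F1) = 1/5, P(D|F1) = 1/20
P(F2) = 3/10, P(D|F2) = 1/20
P(F3) = 1/2, P(D|F3) = 1/10
P(D) = P(D|F1)P(F1) + P(D|F2)P(F2) + P(D|F3)P(F3)
     = \frac{3}{40}
P(F1|D) = P(D|F1)P(F1) / P(D)
= \frac{2}{15}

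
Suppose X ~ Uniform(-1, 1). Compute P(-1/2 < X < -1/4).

P(-1/2 < X < -1/4) = ∫_{-1/2}^{-1/4} f(x) dx
where f(x) = \frac{1}{2}
= \frac{1}{8}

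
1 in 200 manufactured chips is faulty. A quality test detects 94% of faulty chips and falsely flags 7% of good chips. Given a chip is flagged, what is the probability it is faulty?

Let D = the rare event, + = positive/flagged.
P(D) = 1/200
P(+|D) = 94/100 = 47/50
P(+|D') = 7/100
P(+) = P(+|D)P(D) + P(+|D')P(D')
     = \frac{47}{50} × \frac{1}{200} + \frac{7}{100} × \frac{199}{200}
     = \frac{1487}{20000}
P(D|+) = P(+|D)P(D)/P(+) = \frac{94}{1487}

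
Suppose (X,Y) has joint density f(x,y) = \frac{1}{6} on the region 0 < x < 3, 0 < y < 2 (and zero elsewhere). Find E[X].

f_X(x) = ∫_0^2 \frac{1}{6} dy = \frac{1}{3}
E[X] = ∫_0^3 x × (\frac{1}{3}) dx = \frac{3}{2}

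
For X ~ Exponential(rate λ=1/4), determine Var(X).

For X ~ Exponential(rate λ=1/4):
Var(X) = 16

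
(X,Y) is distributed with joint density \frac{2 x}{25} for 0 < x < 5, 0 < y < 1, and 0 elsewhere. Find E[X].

f_X(x) = ∫_0^1 \frac{2 x}{25} dy = \frac{2 x}{25}
E[X] = ∫_0^5 x × (\frac{2 x}{25}) dx = \frac{10}{3}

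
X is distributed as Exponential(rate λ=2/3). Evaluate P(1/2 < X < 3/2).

P(1/2 < X < 3/2) = ∫_{1/2}^{3/2} f(x) dx
where f(x) = \frac{2 e^{- \frac{2 x}{3}}}{3}
= - \frac{1}{e} + e^{- \frac{1}{3}}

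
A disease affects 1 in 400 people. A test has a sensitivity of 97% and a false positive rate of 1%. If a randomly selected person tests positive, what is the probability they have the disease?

Let D = the rare event, + = positive/flagged.
P(D) = 1/400
P(+|D) = 97/100
P(+|D') = 1/100
P(+) = P(+|D)P(D) + P(+|D')P(D')
     = \frac{97}{100} × \frac{1}{400} + \frac{1}{100} × \frac{399}{400}
     = \frac{31}{2500}
P(D|+) = P(+|D)P(D)/P(+) = \frac{97}{496}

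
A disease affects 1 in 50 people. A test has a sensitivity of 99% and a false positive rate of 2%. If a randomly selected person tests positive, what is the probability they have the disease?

Let D = the rare event, + = positive/flagged.
P(D) = 1/50
P(+|D) = 99/100
P(+|D') = 2/100 = 1/50
P(+) = P(+|D)P(D) + P(+|D')P(D')
     = \frac{99}{100} × \frac{1}{50} + \frac{1}{50} × \frac{49}{50}
     = \frac{197}{5000}
P(D|+) = P(+|D)P(D)/P(+) = \frac{99}{197}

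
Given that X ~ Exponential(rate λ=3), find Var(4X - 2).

For X ~ Exponential(rate λ=3):
Var(X) = \frac{1}{9}
Var(4X - 2) = (4)² × Var(X) = 16 × \frac{1}{9} = \frac{16}{9}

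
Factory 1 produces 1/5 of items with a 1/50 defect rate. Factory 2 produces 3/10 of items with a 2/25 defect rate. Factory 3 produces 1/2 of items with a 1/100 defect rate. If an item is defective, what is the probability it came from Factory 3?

Using Bayes' theorem:
P(F1) = 1/5, P(D|F1) = 1/50
P(F2) = 3/10, P(D|F2) = 2/25
P(F3) = 1/2, P(D|F3) = 1/100
P(D) = P(D|F1)P(F1) + P(D|F2)P(F2) + P(D|F3)P(F3)
     = \frac{33}{1000}
P(F3|D) = P(D|F3)P(F3) / P(D)
= \frac{5}{33}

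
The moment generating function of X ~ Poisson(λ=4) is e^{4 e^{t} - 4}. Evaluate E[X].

To find E[X], compute M^(1)(0):
M^(1)(t) = 4 e^{t} e^{4 e^{t} - 4}
M^(1)(0) = 4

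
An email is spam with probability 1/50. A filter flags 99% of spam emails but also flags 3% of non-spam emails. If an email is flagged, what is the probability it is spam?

Let D = the rare event, + = positive/flagged.
P(D) = 1/50
P(+|D) = 99/100
P(+|D') = 3/100
P(+) = P(+|D)P(D) + P(+|D')P(D')
     = \frac{99}{100} × \frac{1}{50} + \frac{3}{100} × \frac{49}{50}
     = \frac{123}{2500}
P(D|+) = P(+|D)P(D)/P(+) = \frac{33}{82}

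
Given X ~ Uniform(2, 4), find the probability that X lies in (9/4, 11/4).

P(9/4 < X < 11/4) = ∫_{9/4}^{11/4} f(x) dx
where f(x) = \frac{1}{2}
= \frac{1}{4}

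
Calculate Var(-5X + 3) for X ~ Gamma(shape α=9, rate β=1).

For X ~ Gamma(shape α=9, rate β=1):
Var(X) = 9
Var(-5X + 3) = (-5)² × Var(X) = 25 × 9 = 225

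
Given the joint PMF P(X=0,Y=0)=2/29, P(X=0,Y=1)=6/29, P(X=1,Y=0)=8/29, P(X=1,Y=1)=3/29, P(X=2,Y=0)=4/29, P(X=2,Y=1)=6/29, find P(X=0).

P(X=0) = P(X=0,Y=0) + P(X=0,Y=1)
= 2/29 + 6/29
= 8/29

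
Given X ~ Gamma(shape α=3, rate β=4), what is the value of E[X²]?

Using the identity E[X²] = Var(X) + (E[X])²:
E[X] = \frac{3}{4}
Var(X) = \frac{3}{16}
E[X²] = \frac{3}{16} + (\frac{3}{4})²
= \frac{3}{4}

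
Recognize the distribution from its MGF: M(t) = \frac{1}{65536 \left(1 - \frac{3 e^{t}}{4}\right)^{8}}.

The MGF M(t) = \frac{1}{65536 \left(1 - \frac{3 e^{t}}{4}\right)^{8}} is the standard form for the NegativeBinomial distribution.
Comparing with the known MGF formula identifies: NegBin(r=8, p=1/4), X = failures before r-th success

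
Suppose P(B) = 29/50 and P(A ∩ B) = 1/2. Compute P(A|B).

P(A|B) = P(A ∩ B) / P(B)
= (1/2) / (29/50)
= 25/29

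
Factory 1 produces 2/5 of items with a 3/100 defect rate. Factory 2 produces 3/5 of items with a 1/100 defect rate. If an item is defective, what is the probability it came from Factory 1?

Using Bayes' theorem:
P(F1) = 2/5, P(D|F1) = 3/100
P(F2) = 3/5, P(D|F2) = 1/100
P(D) = P(D|F1)P(F1) + P(D|F2)P(F2)
     = \frac{9}{500}
P(F1|D) = P(D|F1)P(F1) / P(D)
= \frac{2}{3}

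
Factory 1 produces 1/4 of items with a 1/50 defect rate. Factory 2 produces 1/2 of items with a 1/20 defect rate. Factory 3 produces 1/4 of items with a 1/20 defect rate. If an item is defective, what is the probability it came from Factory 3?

Using Bayes' theorem:
P(F1) = 1/4, P(D|F1) = 1/50
P(F2) = 1/2, P(D|F2) = 1/20
P(F3) = 1/4, P(D|F3) = 1/20
P(D) = P(D|F1)P(F1) + P(D|F2)P(F2) + P(D|F3)P(F3)
     = \frac{17}{400}
P(F3|D) = P(D|F3)P(F3) / P(D)
= \frac{5}{17}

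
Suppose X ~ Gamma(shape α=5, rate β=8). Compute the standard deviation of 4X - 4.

For X ~ Gamma(shape α=5, rate β=8):
Var(X) = \frac{5}{64}
SD(X) = √(Var(X)) = √(\frac{5}{64}) = \frac{\sqrt{5}}{8}
SD(4X - 4) = |4| × SD(X) = 4 × \frac{\sqrt{5}}{8} = \frac{\sqrt{5}}{2}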